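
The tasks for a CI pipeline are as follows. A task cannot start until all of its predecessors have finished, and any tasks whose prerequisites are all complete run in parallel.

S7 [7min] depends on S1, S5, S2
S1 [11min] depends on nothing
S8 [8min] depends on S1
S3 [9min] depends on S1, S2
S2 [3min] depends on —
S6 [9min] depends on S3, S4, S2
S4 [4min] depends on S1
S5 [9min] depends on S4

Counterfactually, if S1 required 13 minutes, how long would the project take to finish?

33

Actual critical path: S1→S4→S5→S7 = 11+4+9+7 = 31 ⇒ 31 minutes.
S1 lies on that path, so at 13 minutes the path becomes 33 minutes.
That remains the longest chain; total 33 minutes.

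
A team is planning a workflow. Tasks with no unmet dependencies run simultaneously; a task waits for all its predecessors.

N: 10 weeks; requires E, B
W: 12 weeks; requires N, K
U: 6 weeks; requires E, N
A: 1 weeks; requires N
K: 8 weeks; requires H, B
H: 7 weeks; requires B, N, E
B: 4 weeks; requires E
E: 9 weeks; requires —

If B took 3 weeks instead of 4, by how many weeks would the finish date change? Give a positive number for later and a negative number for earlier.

-1

Critical path before the change: E→B→N→H→K→W = 9+4+10+7+8+12 = 50 giving 50 weeks.
B lies on that path, so at 3 weeks the path becomes 49 weeks.
The critical path is still E→B→N→H→K→W; finish is now 49 weeks.
Change in finish: 49 − 50 = -1 weeks.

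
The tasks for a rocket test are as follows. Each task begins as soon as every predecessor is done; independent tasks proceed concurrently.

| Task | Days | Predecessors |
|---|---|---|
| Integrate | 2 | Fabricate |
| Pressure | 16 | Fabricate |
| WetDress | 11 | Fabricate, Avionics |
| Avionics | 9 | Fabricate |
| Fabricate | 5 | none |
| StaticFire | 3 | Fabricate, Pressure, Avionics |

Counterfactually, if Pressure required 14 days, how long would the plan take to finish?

Actual critical path: Fabricate→Avionics→WetDress = 5+9+11 = 25 ⇒ 25 days.
Pressure is off the critical path — its longest chain is 24 days, giving 1 of slack.
The critical path is still Fabricate→Avionics→WetDress; finish is now 25 days.

25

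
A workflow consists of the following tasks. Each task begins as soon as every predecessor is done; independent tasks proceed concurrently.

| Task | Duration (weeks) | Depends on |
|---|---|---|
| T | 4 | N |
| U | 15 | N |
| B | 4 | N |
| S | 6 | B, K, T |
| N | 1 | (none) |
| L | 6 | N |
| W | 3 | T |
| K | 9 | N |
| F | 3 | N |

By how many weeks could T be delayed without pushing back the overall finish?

The longest chain is N→K→S = 1+9+6 = 16; overall finish 16 weeks.
The longest chain containing T totals 11 weeks.
So T can slip 10 − 5 = 5 weeks.

5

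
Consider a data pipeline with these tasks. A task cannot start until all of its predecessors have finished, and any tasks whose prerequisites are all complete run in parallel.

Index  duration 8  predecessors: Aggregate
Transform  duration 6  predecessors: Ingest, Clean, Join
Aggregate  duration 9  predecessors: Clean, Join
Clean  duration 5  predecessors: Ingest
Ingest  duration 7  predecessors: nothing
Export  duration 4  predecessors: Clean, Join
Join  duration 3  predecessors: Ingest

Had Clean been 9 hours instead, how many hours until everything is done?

Baseline: Ingest→Clean→Aggregate→Index = 7+5+9+8 = 29 → 29 hours.
Clean lies on that path, so at 9 hours the path becomes 33 hours.
That remains the longest chain; total 33 hours.

33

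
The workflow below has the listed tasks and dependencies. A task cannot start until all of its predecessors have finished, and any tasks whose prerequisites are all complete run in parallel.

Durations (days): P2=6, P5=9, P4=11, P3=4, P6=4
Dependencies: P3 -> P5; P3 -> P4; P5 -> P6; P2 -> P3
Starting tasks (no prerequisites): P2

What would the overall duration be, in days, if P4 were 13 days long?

23

The binding path is P2→P3→P5→P6 = 6+4+9+4 = 23; finish at 23 days.
P4 is off the critical path — its longest chain is 21 days, giving 2 of slack.
The binding chain switches to P2→P3→P4 = 6+4+13 = 23; finish 23 days.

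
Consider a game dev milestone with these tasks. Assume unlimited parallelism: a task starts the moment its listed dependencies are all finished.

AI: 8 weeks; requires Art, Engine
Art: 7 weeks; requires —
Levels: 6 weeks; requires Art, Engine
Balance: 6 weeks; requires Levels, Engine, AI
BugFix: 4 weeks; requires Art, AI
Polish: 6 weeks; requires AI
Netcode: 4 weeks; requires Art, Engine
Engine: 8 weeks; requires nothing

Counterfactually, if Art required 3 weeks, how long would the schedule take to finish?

22

As given, the longest chain is Engine→AI→Balance = 8+8+6 = 22, so the finish is 22 weeks.
Art has 1 week of float (longest path through it is 21).
The critical path is still Engine→AI→Balance; finish is now 22 weeks.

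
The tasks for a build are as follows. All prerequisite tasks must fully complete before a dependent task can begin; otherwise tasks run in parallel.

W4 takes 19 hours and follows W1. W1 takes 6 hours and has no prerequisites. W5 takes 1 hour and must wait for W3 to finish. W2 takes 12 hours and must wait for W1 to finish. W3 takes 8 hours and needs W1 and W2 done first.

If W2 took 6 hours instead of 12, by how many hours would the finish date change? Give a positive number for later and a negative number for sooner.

-2

As given, the longest chain is W1→W2→W3→W5 = 6+12+8+1 = 27, so the finish is 27 hours.
W2 lies on that path, so at 6 hours the path becomes 21 hours.
Now W1→W4 = 6+19 = 25 is longest, so the finish becomes 25 hours.
Change in finish: 25 − 27 = -2 hours.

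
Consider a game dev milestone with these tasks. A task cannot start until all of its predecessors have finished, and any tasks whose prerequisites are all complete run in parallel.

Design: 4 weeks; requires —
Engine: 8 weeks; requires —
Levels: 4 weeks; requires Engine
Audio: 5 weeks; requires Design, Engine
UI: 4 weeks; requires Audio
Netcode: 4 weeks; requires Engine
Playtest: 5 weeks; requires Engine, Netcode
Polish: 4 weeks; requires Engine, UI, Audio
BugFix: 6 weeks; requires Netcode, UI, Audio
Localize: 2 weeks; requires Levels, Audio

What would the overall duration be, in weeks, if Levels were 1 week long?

The binding path is Engine→Audio→UI→BugFix = 8+5+4+6 = 23; finish at 23 weeks.
Levels has 9 weeks of float (longest path through it is 14).
The critical path is still Engine→Audio→UI→BugFix; finish is now 23 weeks.

23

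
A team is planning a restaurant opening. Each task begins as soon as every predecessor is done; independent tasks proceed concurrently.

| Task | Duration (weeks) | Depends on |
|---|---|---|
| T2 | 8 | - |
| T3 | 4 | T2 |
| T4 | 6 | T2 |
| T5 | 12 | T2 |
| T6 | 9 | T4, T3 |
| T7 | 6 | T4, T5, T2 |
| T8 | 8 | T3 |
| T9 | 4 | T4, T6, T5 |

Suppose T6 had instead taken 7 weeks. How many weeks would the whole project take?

26

The binding path is T2→T4→T6→T9 = 8+6+9+4 = 27; finish at 27 weeks.
T6 lies on that path, so at 7 weeks the path becomes 25 weeks.
Now T2→T5→T7 = 8+12+6 = 26 is longest, so the finish becomes 26 weeks.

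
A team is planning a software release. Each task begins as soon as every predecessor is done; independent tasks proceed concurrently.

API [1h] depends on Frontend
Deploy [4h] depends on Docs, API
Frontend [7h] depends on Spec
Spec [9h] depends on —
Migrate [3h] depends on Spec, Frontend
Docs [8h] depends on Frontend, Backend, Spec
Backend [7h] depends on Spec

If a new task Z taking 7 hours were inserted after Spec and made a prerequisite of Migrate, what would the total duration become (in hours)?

28

Originally the plan takes 28 hours.
With Z inserted, Migrate now waits for max(Spec, Frontend, Z).
New critical path: Spec→Backend→Docs→Deploy = 9+7+8+4 = 28 ⇒ 28 hours.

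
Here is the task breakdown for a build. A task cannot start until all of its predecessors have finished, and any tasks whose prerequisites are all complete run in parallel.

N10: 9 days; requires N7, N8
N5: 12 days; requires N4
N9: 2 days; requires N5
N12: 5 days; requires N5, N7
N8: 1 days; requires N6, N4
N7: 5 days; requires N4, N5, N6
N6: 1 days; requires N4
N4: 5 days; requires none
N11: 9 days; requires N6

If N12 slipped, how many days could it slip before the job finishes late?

4

N4→N5→N7→N10 = 5+12+5+9 = 31 sets the makespan at 31 days.
N12 finishes as early as 27 and must finish by 31.
Float = 31 − 27 = 4.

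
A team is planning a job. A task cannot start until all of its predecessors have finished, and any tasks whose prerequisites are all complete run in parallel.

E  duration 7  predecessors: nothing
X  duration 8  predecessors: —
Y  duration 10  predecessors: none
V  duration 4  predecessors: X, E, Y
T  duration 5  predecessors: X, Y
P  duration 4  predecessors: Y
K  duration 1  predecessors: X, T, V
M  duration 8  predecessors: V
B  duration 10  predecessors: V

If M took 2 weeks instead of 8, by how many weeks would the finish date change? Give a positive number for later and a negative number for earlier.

0

As given, the longest chain is Y→V→B = 10+4+10 = 24, so the finish is 24 weeks.
M has 2 weeks of float (longest path through it is 22).
The critical path is still Y→V→B; finish is now 24 weeks.
Change in finish: 24 − 24 = +0 weeks.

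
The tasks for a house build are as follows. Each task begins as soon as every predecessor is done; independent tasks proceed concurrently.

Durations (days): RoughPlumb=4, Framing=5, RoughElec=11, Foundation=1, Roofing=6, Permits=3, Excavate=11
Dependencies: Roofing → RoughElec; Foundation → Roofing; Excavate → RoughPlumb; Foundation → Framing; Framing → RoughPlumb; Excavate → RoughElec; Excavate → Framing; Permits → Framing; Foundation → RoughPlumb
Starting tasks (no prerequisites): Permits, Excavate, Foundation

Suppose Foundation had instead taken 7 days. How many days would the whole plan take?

Actual critical path: Excavate→RoughElec = 11+11 = 22 ⇒ 22 days.
Foundation has 4 days of float (longest path through it is 18).
The binding chain switches to Foundation→Roofing→RoughElec = 7+6+11 = 24; finish 24 days.

24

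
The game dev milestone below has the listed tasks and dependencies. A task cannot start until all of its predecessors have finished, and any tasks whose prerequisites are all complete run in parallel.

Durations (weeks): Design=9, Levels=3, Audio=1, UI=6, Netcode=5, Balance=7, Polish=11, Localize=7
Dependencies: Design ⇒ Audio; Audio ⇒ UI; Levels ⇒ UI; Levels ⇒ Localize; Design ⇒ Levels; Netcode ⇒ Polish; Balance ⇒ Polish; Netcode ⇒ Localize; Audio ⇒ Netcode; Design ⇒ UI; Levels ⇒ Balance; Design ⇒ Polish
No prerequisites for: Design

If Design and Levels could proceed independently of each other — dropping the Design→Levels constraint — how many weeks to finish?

26

With the dependency in place, Design→Levels→Balance→Polish = 9+3+7+11 = 30 sets the finish at 30 weeks.
Without Design→Levels, Levels's earliest start moves from 9 to 0.
New critical path: Design→Audio→Netcode→Polish = 9+1+5+11 = 26 ⇒ 26 weeks.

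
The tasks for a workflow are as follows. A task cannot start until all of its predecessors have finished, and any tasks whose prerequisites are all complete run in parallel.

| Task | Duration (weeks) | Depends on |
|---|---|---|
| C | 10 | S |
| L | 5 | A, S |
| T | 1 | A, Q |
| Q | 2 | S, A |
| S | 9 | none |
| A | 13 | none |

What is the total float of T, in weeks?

3

S→C = 9+10 = 19 sets the makespan at 19 weeks.
The longest chain containing T totals 16 weeks.
Float = 19 − 16 = 3.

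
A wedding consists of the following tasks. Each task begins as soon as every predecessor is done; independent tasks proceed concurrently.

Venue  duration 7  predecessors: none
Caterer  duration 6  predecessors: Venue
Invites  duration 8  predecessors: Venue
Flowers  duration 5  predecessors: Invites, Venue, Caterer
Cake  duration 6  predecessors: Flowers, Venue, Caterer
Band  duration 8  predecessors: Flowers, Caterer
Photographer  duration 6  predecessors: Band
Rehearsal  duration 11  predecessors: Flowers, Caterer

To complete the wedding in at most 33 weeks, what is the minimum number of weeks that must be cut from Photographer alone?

Current finish: 34 weeks; target: 33.
Photographer is on every critical path, so each week cut from Photographer cuts the finish by one (this holds down to a finish of 31).
Need 34 − 33 = 1 week off Photographer → Photographer becomes 5 weeks, finish becomes 33.

1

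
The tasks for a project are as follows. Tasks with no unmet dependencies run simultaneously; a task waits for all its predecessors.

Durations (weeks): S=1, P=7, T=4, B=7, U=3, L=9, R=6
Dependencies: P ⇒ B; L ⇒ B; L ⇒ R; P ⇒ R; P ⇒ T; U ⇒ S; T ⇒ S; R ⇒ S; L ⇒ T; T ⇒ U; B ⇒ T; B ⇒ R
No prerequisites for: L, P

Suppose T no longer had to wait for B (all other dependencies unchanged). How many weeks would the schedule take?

Before: longest chain L→B→T→U→S = 9+7+4+3+1 = 24, finish 24.
Without B→T, T's earliest start moves from 16 to 9.
After: L→B→R→S = 9+7+6+1 = 23 → 23 weeks.

23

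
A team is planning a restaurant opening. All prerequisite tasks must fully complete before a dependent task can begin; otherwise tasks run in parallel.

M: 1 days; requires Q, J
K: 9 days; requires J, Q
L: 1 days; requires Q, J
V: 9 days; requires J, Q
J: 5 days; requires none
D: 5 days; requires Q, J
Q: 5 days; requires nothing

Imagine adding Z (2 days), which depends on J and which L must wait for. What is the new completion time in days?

Originally the schedule takes 14 days.
With Z inserted, L now waits for max(Q, J, Z).
New critical path: J→V = 5+9 = 14 ⇒ 14 days.

14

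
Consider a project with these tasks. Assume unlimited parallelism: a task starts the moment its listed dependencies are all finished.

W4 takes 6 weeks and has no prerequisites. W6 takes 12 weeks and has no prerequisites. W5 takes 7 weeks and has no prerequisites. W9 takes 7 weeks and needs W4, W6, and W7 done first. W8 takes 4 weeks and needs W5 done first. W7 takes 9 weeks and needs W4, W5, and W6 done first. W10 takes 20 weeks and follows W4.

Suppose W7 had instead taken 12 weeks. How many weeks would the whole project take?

31

Actual critical path: W6→W7→W9 = 12+9+7 = 28 ⇒ 28 weeks.
Since W7 is critical, the +3 change carries straight to that chain (now 31 weeks).
That remains the longest chain; total 31 weeks.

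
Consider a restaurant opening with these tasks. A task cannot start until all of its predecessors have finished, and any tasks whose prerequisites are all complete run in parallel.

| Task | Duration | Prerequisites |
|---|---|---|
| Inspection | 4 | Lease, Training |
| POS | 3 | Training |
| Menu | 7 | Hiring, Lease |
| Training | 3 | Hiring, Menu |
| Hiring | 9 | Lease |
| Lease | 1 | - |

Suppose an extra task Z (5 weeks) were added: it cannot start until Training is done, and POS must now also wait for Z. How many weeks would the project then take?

Originally the project takes 24 weeks.
With Z inserted, POS now waits for max(Training, Z).
New critical path: Lease→Hiring→Menu→Training→Z→POS = 1+9+7+3+5+3 = 28 ⇒ 28 weeks.

28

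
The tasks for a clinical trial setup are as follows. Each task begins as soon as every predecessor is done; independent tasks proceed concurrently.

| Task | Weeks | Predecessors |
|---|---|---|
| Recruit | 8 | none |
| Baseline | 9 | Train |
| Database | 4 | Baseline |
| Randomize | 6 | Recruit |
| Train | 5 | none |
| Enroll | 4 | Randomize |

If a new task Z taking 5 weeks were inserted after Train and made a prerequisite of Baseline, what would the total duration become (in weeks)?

23

Originally the clinical trial setup takes 18 weeks.
With Z inserted, Baseline now waits for max(Train, Z).
New critical path: Train→Z→Baseline→Database = 5+5+9+4 = 23 ⇒ 23 weeks.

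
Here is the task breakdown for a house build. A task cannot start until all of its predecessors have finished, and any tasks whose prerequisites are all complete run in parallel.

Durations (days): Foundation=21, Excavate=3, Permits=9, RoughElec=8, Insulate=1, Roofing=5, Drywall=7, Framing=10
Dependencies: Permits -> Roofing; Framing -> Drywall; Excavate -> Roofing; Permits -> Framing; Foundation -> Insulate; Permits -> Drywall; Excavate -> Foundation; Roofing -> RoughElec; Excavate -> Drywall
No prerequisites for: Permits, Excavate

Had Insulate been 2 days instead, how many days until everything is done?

26

Critical path before the change: Permits→Framing→Drywall = 9+10+7 = 26 giving 26 days.
Insulate has 1 day of float (longest path through it is 25).
No other chain overtakes it, so the finish is 26 days.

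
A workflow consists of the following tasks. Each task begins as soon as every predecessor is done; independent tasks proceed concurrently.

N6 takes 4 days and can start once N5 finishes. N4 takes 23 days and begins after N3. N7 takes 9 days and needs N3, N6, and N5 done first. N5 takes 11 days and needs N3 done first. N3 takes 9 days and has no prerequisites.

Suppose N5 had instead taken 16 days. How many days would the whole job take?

Actual critical path: N3→N5→N6→N7 = 9+11+4+9 = 33 ⇒ 33 days.
N5 is on the critical path; changing it to 16 makes that path 38 days.
The critical path is still N3→N5→N6→N7; finish is now 38 days.

38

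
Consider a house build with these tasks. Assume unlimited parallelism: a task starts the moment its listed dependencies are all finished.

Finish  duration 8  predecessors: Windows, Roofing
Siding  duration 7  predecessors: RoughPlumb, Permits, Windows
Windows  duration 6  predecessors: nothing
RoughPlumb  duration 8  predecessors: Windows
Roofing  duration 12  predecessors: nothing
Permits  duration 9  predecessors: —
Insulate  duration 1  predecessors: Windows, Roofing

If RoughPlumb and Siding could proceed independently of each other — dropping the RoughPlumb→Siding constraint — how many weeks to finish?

With the dependency in place, Windows→RoughPlumb→Siding = 6+8+7 = 21 sets the finish at 21 weeks.
Without RoughPlumb→Siding, Siding's earliest start moves from 14 to 9.
The longest chain is now Roofing→Finish = 12+8 = 20, so the project takes 20 weeks.

20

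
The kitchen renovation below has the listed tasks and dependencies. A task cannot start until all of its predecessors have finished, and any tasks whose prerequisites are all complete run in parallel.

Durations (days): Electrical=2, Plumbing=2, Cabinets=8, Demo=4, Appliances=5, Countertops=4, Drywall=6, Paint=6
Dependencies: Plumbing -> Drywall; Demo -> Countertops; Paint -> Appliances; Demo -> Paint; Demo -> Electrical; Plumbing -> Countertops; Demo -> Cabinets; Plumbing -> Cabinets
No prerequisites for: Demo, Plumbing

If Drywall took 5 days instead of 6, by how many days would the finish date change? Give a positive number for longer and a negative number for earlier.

Baseline: Demo→Paint→Appliances = 4+6+5 = 15 → 15 days.
Drywall has 7 days of float (longest path through it is 8).
That remains the longest chain; total 15 days.
Change in finish: 15 − 15 = +0 days.

0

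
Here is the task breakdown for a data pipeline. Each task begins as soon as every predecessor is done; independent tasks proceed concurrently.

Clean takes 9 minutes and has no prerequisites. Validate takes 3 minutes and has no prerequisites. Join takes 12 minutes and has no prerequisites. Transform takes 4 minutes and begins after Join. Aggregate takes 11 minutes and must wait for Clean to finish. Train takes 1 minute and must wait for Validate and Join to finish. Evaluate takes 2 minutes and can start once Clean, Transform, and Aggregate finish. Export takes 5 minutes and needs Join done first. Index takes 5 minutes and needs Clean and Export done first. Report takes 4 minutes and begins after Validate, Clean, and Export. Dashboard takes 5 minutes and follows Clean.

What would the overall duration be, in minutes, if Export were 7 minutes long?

24

Actual critical path: Join→Export→Index = 12+5+5 = 22 ⇒ 22 minutes.
Export is on the critical path; changing it to 7 makes that path 24 minutes.
That remains the longest chain; total 24 minutes.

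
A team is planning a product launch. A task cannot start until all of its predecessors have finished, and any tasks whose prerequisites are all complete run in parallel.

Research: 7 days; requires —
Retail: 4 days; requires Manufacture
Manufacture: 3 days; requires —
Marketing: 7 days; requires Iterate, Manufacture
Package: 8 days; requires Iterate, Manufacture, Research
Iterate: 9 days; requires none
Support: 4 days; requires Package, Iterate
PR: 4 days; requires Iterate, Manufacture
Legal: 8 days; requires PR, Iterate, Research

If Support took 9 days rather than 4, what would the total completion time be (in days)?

The binding path is Iterate→Package→Support = 9+8+4 = 21; finish at 21 days.
Support is on the critical path; changing it to 9 makes that path 26 days.
That remains the longest chain; total 26 days.

26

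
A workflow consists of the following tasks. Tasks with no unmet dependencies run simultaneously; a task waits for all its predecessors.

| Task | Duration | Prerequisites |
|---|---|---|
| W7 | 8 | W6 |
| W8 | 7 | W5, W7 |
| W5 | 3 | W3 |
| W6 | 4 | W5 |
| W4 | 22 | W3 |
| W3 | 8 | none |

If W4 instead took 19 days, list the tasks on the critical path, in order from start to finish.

As given, the longest chain is W3→W4 = 8+22 = 30, so the finish is 30 days.
W4 is on the critical path; changing it to 19 makes that path 27 days.
New critical path: W3→W5→W6→W7→W8 = 8+3+4+8+7 = 30 ⇒ 30 days.

W3, W5, W6, W7, W8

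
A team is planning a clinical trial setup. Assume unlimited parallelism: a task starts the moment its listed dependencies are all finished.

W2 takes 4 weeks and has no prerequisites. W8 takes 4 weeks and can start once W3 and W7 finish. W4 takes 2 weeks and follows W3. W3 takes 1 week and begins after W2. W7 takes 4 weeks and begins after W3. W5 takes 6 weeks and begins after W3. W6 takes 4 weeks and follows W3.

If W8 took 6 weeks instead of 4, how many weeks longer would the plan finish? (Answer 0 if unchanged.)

As given, the longest chain is W2→W3→W7→W8 = 4+1+4+4 = 13, so the finish is 13 weeks.
W8 is on the critical path; changing it to 6 makes that path 15 weeks.
The critical path is still W2→W3→W7→W8; finish is now 15 weeks.
Change in finish: 15 − 13 = +2 weeks.

2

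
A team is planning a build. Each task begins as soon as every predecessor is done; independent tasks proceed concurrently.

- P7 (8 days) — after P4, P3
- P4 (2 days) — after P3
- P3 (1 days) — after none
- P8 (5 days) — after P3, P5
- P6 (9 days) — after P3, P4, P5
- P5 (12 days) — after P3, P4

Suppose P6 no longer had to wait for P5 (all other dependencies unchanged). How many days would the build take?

Before: longest chain P3→P4→P5→P6 = 1+2+12+9 = 24, finish 24.
Without P5→P6, P6's earliest start moves from 15 to 3.
After: P3→P4→P5→P8 = 1+2+12+5 = 20 → 20 days.

20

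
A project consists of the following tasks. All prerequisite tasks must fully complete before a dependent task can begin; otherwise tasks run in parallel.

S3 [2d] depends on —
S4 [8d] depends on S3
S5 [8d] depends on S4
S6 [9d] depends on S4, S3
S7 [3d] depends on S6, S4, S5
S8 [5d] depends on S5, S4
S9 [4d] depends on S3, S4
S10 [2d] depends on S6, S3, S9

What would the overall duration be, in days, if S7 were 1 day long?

Critical path before the change: S3→S4→S5→S8 = 2+8+8+5 = 23 giving 23 days.
The longest path through S7 is only 22 days, so S7 has float 1.
That remains the longest chain; total 23 days.

23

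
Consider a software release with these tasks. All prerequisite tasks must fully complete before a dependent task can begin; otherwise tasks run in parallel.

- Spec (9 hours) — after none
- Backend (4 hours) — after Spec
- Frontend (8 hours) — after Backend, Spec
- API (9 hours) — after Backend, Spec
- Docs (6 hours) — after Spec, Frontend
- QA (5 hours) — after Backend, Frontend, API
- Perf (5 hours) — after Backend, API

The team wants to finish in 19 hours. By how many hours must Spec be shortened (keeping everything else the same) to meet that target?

8

Current finish: 27 hours; target: 19.
Spec is on every critical path, so each hour cut from Spec cuts the finish by one (this holds down to a finish of 19).
Need 27 − 19 = 8 hours off Spec → Spec becomes 1 hour, finish becomes 19.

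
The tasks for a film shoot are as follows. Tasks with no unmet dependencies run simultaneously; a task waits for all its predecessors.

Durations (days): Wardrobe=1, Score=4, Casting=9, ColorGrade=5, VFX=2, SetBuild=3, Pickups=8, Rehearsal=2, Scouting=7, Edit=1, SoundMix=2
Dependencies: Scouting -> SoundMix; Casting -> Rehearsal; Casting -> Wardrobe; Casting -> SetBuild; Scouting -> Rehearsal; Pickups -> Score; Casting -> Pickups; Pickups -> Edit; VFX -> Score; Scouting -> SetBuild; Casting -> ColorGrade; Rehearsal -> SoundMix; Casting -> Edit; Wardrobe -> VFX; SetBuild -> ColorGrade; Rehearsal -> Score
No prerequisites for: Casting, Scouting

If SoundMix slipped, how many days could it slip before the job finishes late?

8

Casting→Pickups→Score = 9+8+4 = 21 sets the makespan at 21 days.
SoundMix finishes as early as 13 and must finish by 21.
So SoundMix can slip 21 − 13 = 8 days.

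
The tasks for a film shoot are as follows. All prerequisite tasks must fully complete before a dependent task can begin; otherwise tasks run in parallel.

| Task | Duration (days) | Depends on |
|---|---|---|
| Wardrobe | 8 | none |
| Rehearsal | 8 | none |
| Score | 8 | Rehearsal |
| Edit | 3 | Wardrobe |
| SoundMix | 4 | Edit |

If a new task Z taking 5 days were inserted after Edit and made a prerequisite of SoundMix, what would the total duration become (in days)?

Originally the schedule takes 16 days.
With Z inserted, SoundMix now waits for max(Edit, Z).
New critical path: Wardrobe→Edit→Z→SoundMix = 8+3+5+4 = 20 ⇒ 20 days.

20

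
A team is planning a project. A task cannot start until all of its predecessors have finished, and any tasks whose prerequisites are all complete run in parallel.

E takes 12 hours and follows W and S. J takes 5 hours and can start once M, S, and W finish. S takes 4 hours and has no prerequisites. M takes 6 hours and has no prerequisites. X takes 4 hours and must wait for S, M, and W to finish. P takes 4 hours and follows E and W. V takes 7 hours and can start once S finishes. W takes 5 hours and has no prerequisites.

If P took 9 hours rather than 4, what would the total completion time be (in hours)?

The binding path is W→E→P = 5+12+4 = 21; finish at 21 hours.
Since P is critical, the +5 change carries straight to that chain (now 26 hours).
The critical path is still W→E→P; finish is now 26 hours.

26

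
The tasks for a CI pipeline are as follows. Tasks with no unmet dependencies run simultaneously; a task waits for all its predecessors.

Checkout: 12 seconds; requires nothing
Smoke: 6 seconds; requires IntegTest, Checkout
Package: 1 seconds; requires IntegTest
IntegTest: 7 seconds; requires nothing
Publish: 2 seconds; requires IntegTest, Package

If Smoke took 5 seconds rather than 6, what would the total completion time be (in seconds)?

17

As given, the longest chain is Checkout→Smoke = 12+6 = 18, so the finish is 18 seconds.
Smoke lies on that path, so at 5 seconds the path becomes 17 seconds.
No other chain overtakes it, so the finish is 17 seconds.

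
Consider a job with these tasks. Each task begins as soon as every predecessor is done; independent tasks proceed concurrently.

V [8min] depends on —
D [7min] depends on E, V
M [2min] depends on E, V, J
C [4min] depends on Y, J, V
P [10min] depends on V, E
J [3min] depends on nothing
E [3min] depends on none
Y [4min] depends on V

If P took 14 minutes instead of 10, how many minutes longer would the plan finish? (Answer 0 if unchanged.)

The binding path is V→P = 8+10 = 18; finish at 18 minutes.
P lies on that path, so at 14 minutes the path becomes 22 minutes.
That remains the longest chain; total 22 minutes.
Change in finish: 22 − 18 = +4 minutes.

4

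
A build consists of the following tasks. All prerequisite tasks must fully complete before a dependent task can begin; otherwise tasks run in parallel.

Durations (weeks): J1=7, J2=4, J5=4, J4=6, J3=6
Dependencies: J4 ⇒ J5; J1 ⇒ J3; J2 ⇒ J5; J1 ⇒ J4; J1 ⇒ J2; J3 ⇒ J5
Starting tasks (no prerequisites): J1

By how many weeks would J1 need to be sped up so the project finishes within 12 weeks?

Current finish: 17 weeks; target: 12.
J1 is on every critical path, so each week cut from J1 cuts the finish by one (this holds down to a finish of 11).
Need 17 − 12 = 5 weeks off J1 → J1 becomes 2 weeks, finish becomes 12.

5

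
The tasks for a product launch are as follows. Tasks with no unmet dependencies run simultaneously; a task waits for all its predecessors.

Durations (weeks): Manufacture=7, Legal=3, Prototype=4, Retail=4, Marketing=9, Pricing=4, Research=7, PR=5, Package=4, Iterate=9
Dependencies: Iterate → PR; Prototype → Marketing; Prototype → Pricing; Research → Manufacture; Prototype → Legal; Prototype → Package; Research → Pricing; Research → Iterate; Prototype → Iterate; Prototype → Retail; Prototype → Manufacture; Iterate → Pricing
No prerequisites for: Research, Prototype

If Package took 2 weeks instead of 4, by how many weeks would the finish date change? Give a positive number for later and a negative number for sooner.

Actual critical path: Research→Iterate→PR = 7+9+5 = 21 ⇒ 21 weeks.
Package has 13 weeks of float (longest path through it is 8).
The critical path is still Research→Iterate→PR; finish is now 21 weeks.
Change in finish: 21 − 21 = +0 weeks.

0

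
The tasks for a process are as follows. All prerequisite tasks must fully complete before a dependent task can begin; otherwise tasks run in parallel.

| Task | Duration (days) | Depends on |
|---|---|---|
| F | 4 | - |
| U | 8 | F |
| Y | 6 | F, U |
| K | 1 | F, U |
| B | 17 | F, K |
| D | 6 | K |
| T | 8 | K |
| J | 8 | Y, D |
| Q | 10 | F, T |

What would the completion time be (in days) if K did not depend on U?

Original critical path: F→U→K→T→Q = 4+8+1+8+10 = 31 ⇒ 31 days.
Without U→K, K's earliest start moves from 12 to 4.
New critical path: F→U→Y→J = 4+8+6+8 = 26 ⇒ 26 days.

26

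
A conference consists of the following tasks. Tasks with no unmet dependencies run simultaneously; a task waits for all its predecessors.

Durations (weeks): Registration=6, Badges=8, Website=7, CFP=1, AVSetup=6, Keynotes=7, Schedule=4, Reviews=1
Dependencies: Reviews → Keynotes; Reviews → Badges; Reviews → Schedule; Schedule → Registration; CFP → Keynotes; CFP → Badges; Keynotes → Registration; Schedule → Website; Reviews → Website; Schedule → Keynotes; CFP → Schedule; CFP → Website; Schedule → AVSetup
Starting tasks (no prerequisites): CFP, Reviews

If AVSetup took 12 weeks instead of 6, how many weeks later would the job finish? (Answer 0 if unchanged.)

The binding path is CFP→Schedule→Keynotes→Registration = 1+4+7+6 = 18; finish at 18 weeks.
AVSetup has 7 weeks of float (longest path through it is 11).
No other chain overtakes it, so the finish is 18 weeks.
Change in finish: 18 − 18 = +0 weeks.

0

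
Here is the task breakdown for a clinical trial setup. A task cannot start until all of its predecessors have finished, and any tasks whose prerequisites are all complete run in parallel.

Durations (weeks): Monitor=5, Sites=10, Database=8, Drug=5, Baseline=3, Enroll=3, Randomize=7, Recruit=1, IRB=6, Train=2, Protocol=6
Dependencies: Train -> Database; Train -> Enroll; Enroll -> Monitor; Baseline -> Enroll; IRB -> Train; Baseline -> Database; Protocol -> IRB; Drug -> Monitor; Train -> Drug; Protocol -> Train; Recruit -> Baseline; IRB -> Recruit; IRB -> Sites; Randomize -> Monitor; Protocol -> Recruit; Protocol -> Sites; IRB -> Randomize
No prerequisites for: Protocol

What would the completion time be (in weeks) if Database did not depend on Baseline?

24

Original critical path: Protocol→IRB→Recruit→Baseline→Enroll→Monitor = 6+6+1+3+3+5 = 24 ⇒ 24 weeks.
Without Baseline→Database, Database's earliest start moves from 16 to 14.
After: Protocol→IRB→Recruit→Baseline→Enroll→Monitor = 6+6+1+3+3+5 = 24 → 24 weeks.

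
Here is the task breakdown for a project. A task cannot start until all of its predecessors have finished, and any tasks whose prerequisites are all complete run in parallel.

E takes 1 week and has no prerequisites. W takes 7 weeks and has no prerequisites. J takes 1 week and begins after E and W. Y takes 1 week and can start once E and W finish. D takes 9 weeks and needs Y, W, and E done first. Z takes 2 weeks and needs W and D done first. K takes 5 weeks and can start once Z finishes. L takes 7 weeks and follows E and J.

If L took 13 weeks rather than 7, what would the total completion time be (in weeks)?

As given, the longest chain is W→Y→D→Z→K = 7+1+9+2+5 = 24, so the finish is 24 weeks.
The longest path through L is only 15 weeks, so L has float 9.
That remains the longest chain; total 24 weeks.

24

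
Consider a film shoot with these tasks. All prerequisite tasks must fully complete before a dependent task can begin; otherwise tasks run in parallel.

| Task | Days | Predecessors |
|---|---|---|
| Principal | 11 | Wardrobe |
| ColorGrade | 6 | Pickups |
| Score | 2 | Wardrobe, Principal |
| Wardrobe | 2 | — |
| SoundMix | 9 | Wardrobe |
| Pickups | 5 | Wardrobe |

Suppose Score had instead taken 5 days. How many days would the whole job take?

Critical path before the change: Wardrobe→Principal→Score = 2+11+2 = 15 giving 15 days.
Score is on the critical path; changing it to 5 makes that path 18 days.
The critical path is still Wardrobe→Principal→Score; finish is now 18 days.

18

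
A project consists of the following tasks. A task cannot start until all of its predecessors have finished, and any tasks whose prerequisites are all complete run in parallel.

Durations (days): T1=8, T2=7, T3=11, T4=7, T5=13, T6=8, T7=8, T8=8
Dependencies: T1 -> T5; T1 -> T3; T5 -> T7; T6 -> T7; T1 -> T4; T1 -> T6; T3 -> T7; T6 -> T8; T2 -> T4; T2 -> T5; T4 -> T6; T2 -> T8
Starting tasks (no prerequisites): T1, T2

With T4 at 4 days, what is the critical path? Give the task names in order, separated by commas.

T1, T5, T7

As given, the longest chain is T1→T4→T6→T7 = 8+7+8+8 = 31, so the finish is 31 days.
Since T4 is critical, the -3 change carries straight to that chain (now 28 days).
The binding chain switches to T1→T5→T7 = 8+13+8 = 29; finish 29 days.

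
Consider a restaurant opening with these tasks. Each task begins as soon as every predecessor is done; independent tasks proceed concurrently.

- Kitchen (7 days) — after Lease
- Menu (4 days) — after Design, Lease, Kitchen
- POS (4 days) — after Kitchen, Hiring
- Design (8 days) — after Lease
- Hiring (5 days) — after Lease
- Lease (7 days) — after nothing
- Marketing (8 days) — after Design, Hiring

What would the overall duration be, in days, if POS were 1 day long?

23

Actual critical path: Lease→Design→Marketing = 7+8+8 = 23 ⇒ 23 days.
POS has 5 days of float (longest path through it is 18).
The critical path is still Lease→Design→Marketing; finish is now 23 days.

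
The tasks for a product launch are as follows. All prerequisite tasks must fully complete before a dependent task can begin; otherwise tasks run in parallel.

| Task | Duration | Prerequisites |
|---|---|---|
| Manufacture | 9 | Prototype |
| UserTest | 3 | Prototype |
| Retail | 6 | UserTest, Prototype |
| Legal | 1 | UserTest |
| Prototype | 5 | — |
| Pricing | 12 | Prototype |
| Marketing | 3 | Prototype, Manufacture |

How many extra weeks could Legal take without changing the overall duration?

8

Critical path: Prototype→Manufacture→Marketing = 5+9+3 = 17, so the finish is 17 weeks.
The longest chain containing Legal totals 9 weeks.
So Legal can slip 17 − 9 = 8 weeks.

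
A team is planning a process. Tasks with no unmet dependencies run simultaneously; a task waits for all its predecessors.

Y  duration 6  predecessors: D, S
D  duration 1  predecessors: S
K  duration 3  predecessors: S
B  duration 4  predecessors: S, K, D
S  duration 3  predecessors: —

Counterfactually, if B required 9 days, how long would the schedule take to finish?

The binding path is S→K→B = 3+3+4 = 10; finish at 10 days.
Since B is critical, the +5 change carries straight to that chain (now 15 days).
The critical path is still S→K→B; finish is now 15 days.

15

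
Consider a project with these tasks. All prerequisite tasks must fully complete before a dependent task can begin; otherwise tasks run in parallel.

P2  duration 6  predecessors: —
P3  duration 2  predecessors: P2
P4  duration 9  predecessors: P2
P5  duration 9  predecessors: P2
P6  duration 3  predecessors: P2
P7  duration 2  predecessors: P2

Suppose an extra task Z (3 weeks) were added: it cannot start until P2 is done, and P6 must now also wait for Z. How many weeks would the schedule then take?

Originally the schedule takes 15 weeks.
With Z inserted, P6 now waits for max(P2, Z).
New critical path: P2→P4 = 6+9 = 15 ⇒ 15 weeks.

15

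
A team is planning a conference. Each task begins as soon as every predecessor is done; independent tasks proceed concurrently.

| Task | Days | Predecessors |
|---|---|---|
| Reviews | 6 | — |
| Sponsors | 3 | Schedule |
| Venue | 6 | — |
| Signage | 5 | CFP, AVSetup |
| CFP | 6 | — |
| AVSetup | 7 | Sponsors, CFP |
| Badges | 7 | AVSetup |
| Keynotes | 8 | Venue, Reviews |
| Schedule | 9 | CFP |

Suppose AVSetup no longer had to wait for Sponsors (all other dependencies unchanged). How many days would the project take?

Original critical path: CFP→Schedule→Sponsors→AVSetup→Badges = 6+9+3+7+7 = 32 ⇒ 32 days.
Without Sponsors→AVSetup, AVSetup's earliest start moves from 18 to 6.
After: CFP→AVSetup→Badges = 6+7+7 = 20 → 20 days.

20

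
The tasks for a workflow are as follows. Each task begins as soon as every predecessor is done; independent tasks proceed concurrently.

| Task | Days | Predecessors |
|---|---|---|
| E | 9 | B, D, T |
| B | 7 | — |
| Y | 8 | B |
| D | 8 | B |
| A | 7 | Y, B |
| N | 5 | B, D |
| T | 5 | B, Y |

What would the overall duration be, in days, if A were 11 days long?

As given, the longest chain is B→Y→T→E = 7+8+5+9 = 29, so the finish is 29 days.
The longest path through A is only 22 days, so A has float 7.
No other chain overtakes it, so the finish is 29 days.

29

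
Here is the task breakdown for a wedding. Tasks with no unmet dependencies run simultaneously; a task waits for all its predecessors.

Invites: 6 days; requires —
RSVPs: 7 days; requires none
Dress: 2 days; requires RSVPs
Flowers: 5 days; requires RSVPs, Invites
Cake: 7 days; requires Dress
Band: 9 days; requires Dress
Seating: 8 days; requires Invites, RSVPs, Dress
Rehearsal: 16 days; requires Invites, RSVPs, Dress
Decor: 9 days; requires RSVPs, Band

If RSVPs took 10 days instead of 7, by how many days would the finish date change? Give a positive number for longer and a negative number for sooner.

Baseline: RSVPs→Dress→Band→Decor = 7+2+9+9 = 27 → 27 days.
Since RSVPs is critical, the +3 change carries straight to that chain (now 30 days).
No other chain overtakes it, so the finish is 30 days.
Change in finish: 30 − 27 = +3 days.

3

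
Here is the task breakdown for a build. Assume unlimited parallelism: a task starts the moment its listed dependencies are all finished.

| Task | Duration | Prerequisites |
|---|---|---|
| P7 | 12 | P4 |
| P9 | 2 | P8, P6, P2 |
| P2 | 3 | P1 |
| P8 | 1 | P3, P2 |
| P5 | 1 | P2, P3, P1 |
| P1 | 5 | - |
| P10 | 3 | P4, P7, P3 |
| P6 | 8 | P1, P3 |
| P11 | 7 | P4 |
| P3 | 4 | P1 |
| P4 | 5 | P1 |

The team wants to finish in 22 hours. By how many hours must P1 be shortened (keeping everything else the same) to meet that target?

Current finish: 25 hours; target: 22.
P1 is on every critical path, so each hour cut from P1 cuts the finish by one (this holds down to a finish of 21).
Need 25 − 22 = 3 hours off P1 → P1 becomes 2 hours, finish becomes 22.

3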